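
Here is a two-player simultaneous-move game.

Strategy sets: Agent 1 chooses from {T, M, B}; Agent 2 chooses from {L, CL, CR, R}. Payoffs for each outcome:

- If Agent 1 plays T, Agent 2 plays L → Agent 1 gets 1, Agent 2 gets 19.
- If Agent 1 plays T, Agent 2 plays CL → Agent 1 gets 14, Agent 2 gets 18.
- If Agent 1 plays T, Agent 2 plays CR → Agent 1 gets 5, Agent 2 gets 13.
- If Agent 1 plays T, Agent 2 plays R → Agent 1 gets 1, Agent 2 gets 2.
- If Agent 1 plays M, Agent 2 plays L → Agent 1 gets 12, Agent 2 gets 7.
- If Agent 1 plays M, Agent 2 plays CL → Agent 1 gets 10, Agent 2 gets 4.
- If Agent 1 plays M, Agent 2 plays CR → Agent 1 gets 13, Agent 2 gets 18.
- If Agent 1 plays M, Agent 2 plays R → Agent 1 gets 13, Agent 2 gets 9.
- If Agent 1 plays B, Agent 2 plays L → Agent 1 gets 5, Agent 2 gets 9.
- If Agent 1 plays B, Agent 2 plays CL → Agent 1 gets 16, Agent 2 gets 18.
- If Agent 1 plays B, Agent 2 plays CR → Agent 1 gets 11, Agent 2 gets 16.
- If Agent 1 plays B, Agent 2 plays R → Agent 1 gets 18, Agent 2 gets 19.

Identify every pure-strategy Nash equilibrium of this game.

Check each profile: it is a Nash equilibrium iff no player can strictly gain by switching unilaterally.
(T, L): Agent 1 can switch to M (1 → 12). Not NE.
(T, CL): Agent 1 can switch to B (14 → 16). Not NE.
(T, CR): Agent 1 can switch to M (5 → 13). Not NE.
(T, R): Agent 1 can switch to M (1 → 13). Not NE.
(M, L): Agent 2 can switch to CR (7 → 18). Not NE.
(M, CL): Agent 1 can switch to T (10 → 14). Not NE.
(M, CR): Agent 1 gets 13, best alternative 11; Agent 2 gets 18, best alternative 9. No profitable deviation — NE.
(M, R): Agent 1 can switch to B (13 → 18). Not NE.
(B, L): Agent 1 can switch to M (5 → 12). Not NE.
(B, CL): Agent 2 can switch to R (18 → 19). Not NE.
(B, CR): Agent 1 can switch to M (11 → 13). Not NE.
(B, R): Agent 1 gets 18, best alternative 13; Agent 2 gets 19, best alternative 18. No profitable deviation — NE.

(M, CR), (B, R)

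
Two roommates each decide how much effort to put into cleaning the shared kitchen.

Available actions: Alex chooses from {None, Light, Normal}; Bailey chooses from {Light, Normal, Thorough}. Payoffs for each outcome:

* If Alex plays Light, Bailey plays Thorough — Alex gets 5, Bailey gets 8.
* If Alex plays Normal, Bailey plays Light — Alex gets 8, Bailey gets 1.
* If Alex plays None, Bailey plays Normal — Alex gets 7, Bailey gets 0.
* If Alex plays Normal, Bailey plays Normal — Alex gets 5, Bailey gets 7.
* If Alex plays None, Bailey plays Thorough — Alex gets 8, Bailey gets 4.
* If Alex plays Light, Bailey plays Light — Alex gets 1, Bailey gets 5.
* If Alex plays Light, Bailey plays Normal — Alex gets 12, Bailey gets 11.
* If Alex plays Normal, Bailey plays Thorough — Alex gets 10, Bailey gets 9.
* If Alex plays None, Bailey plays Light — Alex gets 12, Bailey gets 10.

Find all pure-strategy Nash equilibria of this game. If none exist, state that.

For each player, find the best response to each opponent profile; mutual best responses are the pure NE.
Alex against Light: payoffs 12, 1, 8 → best response None.
Alex against Normal: payoffs 7, 12, 5 → best response Light.
Alex against Thorough: payoffs 8, 5, 10 → best response Normal.
Bailey against None: payoffs 10, 0, 4 → best response Light.
Bailey against Light: payoffs 5, 11, 8 → best response Normal.
Bailey against Normal: payoffs 1, 7, 9 → best response Thorough.
Mutual best responses: (None, Light); (Light, Normal); (Normal, Thorough).

The pure Nash equilibria are (None, Light), (Light, Normal), (Normal, Thorough).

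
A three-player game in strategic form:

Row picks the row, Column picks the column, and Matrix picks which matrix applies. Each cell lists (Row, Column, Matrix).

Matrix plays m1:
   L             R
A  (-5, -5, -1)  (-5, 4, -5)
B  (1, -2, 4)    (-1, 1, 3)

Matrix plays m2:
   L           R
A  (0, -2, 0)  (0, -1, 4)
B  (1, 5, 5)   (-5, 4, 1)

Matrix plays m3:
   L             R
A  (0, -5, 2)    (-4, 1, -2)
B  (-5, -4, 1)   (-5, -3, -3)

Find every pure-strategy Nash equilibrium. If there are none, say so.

For each strategy profile, look for a profitable unilateral deviation.
(A, L, m1): Row can switch to B (-5 → 1). Not NE.
(A, L, m2): Row can switch to B (0 → 1). Not NE.
(A, L, m3): Column can switch to R (-5 → 1). Not NE.
(A, R, m1): Row can switch to B (-5 → -1). Not NE.
(A, R, m2): Row gets 0, best alternative -5; Column gets -1, best alternative -2; Matrix gets 4, best alternative -2. No profitable deviation — NE.
(A, R, m3): Matrix can switch to m2 (-2 → 4). Not NE.
(B, L, m1): Column can switch to R (-2 → 1). Not NE.
(B, L, m2): Row gets 1, best alternative 0; Column gets 5, best alternative 4; Matrix gets 5, best alternative 4. No profitable deviation — NE.
(B, R, m1): Row gets -1, best alternative -5; Column gets 1, best alternative -2; Matrix gets 3, best alternative 1. No profitable deviation — NE.
(The remaining 3 profiles each have a profitable deviation by the same check.)

(A, R, m2) and (B, L, m2) and (B, R, m1)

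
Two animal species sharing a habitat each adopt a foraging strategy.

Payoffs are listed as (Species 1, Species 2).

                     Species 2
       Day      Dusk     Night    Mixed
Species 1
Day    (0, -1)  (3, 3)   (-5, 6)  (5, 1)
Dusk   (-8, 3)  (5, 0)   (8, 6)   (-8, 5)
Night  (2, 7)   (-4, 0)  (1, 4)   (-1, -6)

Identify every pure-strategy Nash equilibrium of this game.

The pure Nash equilibria are (Dusk, Night), (Night, Day).

Species 1 against Day: payoffs 0, -8, 2 → best response Night.
Species 1 against Dusk: payoffs 3, 5, -4 → best response Dusk.
Species 1 against Night: payoffs -5, 8, 1 → best response Dusk.
Species 1 against Mixed: payoffs 5, -8, -1 → best response Day.
Species 2 against Day: payoffs -1, 3, 6, 1 → best response Night.
Species 2 against Dusk: payoffs 3, 0, 6, 5 → best response Night.
Species 2 against Night: payoffs 7, 0, 4, -6 → best response Day.
Mutual best responses: (Dusk, Night); (Night, Day).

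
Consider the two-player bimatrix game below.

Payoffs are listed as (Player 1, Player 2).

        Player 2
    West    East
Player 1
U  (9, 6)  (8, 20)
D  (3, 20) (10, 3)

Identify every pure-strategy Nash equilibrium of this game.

Player 1 against West: payoffs 9, 3 → best response U.
Player 1 against East: payoffs 8, 10 → best response D.
Player 2 against U: payoffs 6, 20 → best response East.
Player 2 against D: payoffs 20, 3 → best response West.
No profile is a mutual best response for all players.

No pure-strategy Nash equilibrium.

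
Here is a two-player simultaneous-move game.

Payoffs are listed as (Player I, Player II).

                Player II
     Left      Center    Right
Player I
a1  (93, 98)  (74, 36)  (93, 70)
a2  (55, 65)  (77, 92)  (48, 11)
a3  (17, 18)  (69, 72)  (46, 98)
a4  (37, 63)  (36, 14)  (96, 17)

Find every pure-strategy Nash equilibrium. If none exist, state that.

The pure Nash equilibria are (a1, Left); (a2, Center).

For each strategy profile, look for a profitable unilateral deviation.
(a1, Left): Player I gets 93, best alternative 55; Player II gets 98, best alternative 70. No profitable deviation — NE.
(a1, Center): Player I can switch to a2 (74 → 77). Not NE.
(a1, Right): Player I can switch to a4 (93 → 96). Not NE.
(a2, Left): Player I can switch to a1 (55 → 93). Not NE.
(a2, Center): Player I gets 77, best alternative 74; Player II gets 92, best alternative 65. No profitable deviation — NE.
(a2, Right): Player I can switch to a1 (48 → 93). Not NE.
(a3, Left): Player I can switch to a1 (17 → 93). Not NE.
(a3, Center): Player I can switch to a1 (69 → 74). Not NE.
(a3, Right): Player I can switch to a1 (46 → 93). Not NE.
(a4, Left): Player I can switch to a1 (37 → 93). Not NE.
(a4, Center): Player I can switch to a1 (36 → 74). Not NE.
(a4, Right): Player II can switch to Left (17 → 63). Not NE.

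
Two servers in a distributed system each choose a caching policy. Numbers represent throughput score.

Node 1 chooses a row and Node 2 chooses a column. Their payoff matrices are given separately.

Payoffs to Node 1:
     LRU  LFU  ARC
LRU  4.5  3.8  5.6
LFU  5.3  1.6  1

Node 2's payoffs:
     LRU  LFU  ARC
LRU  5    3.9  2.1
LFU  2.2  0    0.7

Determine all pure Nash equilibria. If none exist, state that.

Mark each player's best response to every combination of opponents' strategies; a profile where every player is best-responding is a pure Nash equilibrium.
Node 1 against LRU: payoffs 4.5, 5.3 → best response LFU.
Node 1 against LFU: payoffs 3.8, 1.6 → best response LRU.
Node 1 against ARC: payoffs 5.6, 1 → best response LRU.
Node 2 against LRU: payoffs 5, 3.9, 2.1 → best response LRU.
Node 2 against LFU: payoffs 2.2, 0, 0.7 → best response LRU.
Mutual best responses: (LFU, LRU).

Pure NE: (LFU, LRU)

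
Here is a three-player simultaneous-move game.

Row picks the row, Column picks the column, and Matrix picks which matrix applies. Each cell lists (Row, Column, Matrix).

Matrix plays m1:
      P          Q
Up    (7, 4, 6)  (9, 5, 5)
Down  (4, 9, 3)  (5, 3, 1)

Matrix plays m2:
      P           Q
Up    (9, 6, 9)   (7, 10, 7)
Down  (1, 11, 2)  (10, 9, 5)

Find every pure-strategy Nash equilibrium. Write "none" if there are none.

No pure-strategy Nash equilibrium.

(Up, P, m1): Column can switch to Q (4 → 5). Not NE.
(Up, P, m2): Column can switch to Q (6 → 10). Not NE.
(Up, Q, m1): Matrix can switch to m2 (5 → 7). Not NE.
(Up, Q, m2): Row can switch to Down (7 → 10). Not NE.
(Down, P, m1): Row can switch to Up (4 → 7). Not NE.
(Down, P, m2): Row can switch to Up (1 → 9). Not NE.
(Down, Q, m1): Row can switch to Up (5 → 9). Not NE.
(Down, Q, m2): Column can switch to P (9 → 11). Not NE.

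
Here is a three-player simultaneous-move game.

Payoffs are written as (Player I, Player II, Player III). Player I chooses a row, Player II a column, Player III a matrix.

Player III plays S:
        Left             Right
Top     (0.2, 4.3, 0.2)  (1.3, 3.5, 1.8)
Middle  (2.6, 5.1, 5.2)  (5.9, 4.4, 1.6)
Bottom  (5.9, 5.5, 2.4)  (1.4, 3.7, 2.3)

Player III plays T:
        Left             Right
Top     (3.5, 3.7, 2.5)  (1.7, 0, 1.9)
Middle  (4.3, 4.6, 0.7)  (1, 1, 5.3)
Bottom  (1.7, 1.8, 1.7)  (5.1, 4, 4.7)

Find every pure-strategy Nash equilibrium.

For each player, find the best response to each opponent profile; mutual best responses are the pure NE.
Player I against (Left, S): payoffs 0.2, 2.6, 5.9 → best response Bottom.
Player I against (Left, T): payoffs 3.5, 4.3, 1.7 → best response Middle.
Player I against (Right, S): payoffs 1.3, 5.9, 1.4 → best response Middle.
Player I against (Right, T): payoffs 1.7, 1, 5.1 → best response Bottom.
Player II against (Top, S): payoffs 4.3, 3.5 → best response Left.
Player II against (Top, T): payoffs 3.7, 0 → best response Left.
Player II against (Middle, S): payoffs 5.1, 4.4 → best response Left.
Player II against (Middle, T): payoffs 4.6, 1 → best response Left.
Player II against (Bottom, S): payoffs 5.5, 3.7 → best response Left.
Player II against (Bottom, T): payoffs 1.8, 4 → best response Right.
Player III against (Top, Left): payoffs 0.2, 2.5 → best response T.
Player III against (Top, Right): payoffs 1.8, 1.9 → best response T.
Player III against (Middle, Left): payoffs 5.2, 0.7 → best response S.
Player III against (Middle, Right): payoffs 1.6, 5.3 → best response T.
Player III against (Bottom, Left): payoffs 2.4, 1.7 → best response S.
Player III against (Bottom, Right): payoffs 2.3, 4.7 → best response T.
Mutual best responses: (Bottom, Left, S); (Bottom, Right, T).

Pure-strategy Nash equilibria: (Bottom, Left, S); (Bottom, Right, T)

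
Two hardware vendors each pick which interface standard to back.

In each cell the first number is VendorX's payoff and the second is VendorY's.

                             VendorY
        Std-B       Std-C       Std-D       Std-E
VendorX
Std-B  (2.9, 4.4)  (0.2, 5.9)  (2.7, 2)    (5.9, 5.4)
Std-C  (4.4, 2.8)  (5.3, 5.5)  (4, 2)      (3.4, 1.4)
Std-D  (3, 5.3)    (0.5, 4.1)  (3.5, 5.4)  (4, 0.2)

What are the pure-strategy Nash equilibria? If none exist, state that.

Pure NE: (Std-C, Std-C)

Check each profile: it is a Nash equilibrium iff no player can strictly gain by switching unilaterally.
(Std-B, Std-B): VendorX can switch to Std-C (2.9 → 4.4). Not NE.
(Std-B, Std-C): VendorX can switch to Std-C (0.2 → 5.3). Not NE.
(Std-B, Std-D): VendorX can switch to Std-C (2.7 → 4). Not NE.
(Std-B, Std-E): VendorY can switch to Std-C (5.4 → 5.9). Not NE.
(Std-C, Std-B): VendorY can switch to Std-C (2.8 → 5.5). Not NE.
(Std-C, Std-C): VendorX gets 5.3, best alternative 0.5; VendorY gets 5.5, best alternative 2.8. No profitable deviation — NE.
(Std-C, Std-D): VendorY can switch to Std-B (2 → 2.8). Not NE.
(The remaining 5 profiles each have a profitable deviation by the same check.)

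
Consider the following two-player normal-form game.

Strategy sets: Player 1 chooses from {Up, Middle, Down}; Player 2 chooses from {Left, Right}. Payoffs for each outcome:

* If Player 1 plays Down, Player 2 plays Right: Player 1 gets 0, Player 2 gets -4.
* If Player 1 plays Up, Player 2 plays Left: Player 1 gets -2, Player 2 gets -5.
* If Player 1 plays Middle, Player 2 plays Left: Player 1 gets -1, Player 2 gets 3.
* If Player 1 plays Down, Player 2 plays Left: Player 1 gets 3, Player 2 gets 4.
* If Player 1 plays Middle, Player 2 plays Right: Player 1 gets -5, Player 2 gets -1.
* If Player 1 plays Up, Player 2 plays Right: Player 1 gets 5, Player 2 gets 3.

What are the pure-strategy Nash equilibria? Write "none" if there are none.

(Up, Left): Player 1 can switch to Middle (-2 → -1). Not NE.
(Up, Right): Player 1 gets 5, best alternative 0; Player 2 gets 3, best alternative -5. No profitable deviation — NE.
(Middle, Left): Player 1 can switch to Down (-1 → 3). Not NE.
(Middle, Right): Player 1 can switch to Up (-5 → 5). Not NE.
(Down, Left): Player 1 gets 3, best alternative -1; Player 2 gets 4, best alternative -4. No profitable deviation — NE.
(Down, Right): Player 1 can switch to Up (0 → 5). Not NE.

(Up, Right) and (Down, Left)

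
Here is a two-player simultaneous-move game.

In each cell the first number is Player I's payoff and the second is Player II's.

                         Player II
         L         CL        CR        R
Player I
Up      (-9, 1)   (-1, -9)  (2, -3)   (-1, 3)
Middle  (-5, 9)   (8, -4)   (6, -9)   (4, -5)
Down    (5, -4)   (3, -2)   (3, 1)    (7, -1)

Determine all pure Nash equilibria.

There is no pure-strategy Nash equilibrium.

(Up, L): Player I can switch to Middle (-9 → -5). Not NE.
(Up, CL): Player I can switch to Middle (-1 → 8). Not NE.
(Up, CR): Player I can switch to Middle (2 → 6). Not NE.
(Up, R): Player I can switch to Middle (-1 → 4). Not NE.
(Middle, L): Player I can switch to Down (-5 → 5). Not NE.
(Middle, CL): Player II can switch to L (-4 → 9). Not NE.
(The remaining 6 profiles each have a profitable deviation by the same check.)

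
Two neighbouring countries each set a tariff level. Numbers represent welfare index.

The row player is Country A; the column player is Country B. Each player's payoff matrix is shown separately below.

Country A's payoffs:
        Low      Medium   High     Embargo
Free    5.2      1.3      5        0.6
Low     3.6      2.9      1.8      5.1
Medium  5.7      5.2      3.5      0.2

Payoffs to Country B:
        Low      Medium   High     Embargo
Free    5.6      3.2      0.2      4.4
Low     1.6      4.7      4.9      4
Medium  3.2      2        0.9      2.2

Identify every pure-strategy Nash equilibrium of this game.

Mark each player's best response to every combination of opponents' strategies; a profile where every player is best-responding is a pure Nash equilibrium.
Country A against Low: payoffs 5.2, 3.6, 5.7 → best response Medium.
Country A against Medium: payoffs 1.3, 2.9, 5.2 → best response Medium.
Country A against High: payoffs 5, 1.8, 3.5 → best response Free.
Country A against Embargo: payoffs 0.6, 5.1, 0.2 → best response Low.
Country B against Free: payoffs 5.6, 3.2, 0.2, 4.4 → best response Low.
Country B against Low: payoffs 1.6, 4.7, 4.9, 4 → best response High.
Country B against Medium: payoffs 3.2, 2, 0.9, 2.2 → best response Low.
Mutual best responses: (Medium, Low).

The unique pure-strategy Nash equilibrium is (Medium, Low).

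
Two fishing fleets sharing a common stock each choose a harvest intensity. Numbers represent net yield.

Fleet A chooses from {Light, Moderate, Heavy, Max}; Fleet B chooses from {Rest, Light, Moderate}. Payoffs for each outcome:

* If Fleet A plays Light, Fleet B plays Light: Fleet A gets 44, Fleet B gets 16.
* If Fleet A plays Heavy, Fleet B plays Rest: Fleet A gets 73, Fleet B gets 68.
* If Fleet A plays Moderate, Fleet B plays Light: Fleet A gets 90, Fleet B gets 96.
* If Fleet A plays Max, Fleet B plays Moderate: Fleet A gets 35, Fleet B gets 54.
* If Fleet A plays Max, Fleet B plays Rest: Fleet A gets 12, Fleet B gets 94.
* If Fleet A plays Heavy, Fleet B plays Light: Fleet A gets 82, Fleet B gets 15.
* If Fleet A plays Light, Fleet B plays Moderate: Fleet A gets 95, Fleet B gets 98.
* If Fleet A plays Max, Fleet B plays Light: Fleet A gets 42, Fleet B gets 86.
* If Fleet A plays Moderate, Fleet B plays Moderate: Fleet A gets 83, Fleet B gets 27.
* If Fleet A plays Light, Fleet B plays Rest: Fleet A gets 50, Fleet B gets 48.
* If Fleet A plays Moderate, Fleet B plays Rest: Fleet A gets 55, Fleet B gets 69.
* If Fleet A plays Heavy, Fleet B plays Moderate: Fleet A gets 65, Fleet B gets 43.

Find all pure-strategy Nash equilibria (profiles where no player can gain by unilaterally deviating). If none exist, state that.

Pure-strategy Nash equilibria: (Light, Moderate); (Moderate, Light); (Heavy, Rest)

Fleet A against Rest: payoffs 50, 55, 73, 12 → best response Heavy.
Fleet A against Light: payoffs 44, 90, 82, 42 → best response Moderate.
Fleet A against Moderate: payoffs 95, 83, 65, 35 → best response Light.
Fleet B against Light: payoffs 48, 16, 98 → best response Moderate.
Fleet B against Moderate: payoffs 69, 96, 27 → best response Light.
Fleet B against Heavy: payoffs 68, 15, 43 → best response Rest.
Fleet B against Max: payoffs 94, 86, 54 → best response Rest.
Mutual best responses: (Light, Moderate); (Moderate, Light); (Heavy, Rest).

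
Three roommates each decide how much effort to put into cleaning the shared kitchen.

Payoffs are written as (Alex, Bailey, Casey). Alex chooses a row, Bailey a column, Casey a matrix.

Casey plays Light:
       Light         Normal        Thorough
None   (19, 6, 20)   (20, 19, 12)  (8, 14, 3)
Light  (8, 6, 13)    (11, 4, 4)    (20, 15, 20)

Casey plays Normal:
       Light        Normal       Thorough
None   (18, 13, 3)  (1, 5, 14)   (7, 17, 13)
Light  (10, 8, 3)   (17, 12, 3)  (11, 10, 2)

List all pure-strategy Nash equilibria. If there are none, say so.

(None, Light, Light): Bailey can switch to Normal (6 → 19). Not NE.
(None, Light, Normal): Bailey can switch to Thorough (13 → 17). Not NE.
(None, Normal, Light): Casey can switch to Normal (12 → 14). Not NE.
(None, Normal, Normal): Alex can switch to Light (1 → 17). Not NE.
(None, Thorough, Light): Alex can switch to Light (8 → 20). Not NE.
(None, Thorough, Normal): Alex can switch to Light (7 → 11). Not NE.
(Light, Light, Light): Alex can switch to None (8 → 19). Not NE.
(Light, Light, Normal): Alex can switch to None (10 → 18). Not NE.
(Light, Normal, Light): Alex can switch to None (11 → 20). Not NE.
(Light, Normal, Normal): Casey can switch to Light (3 → 4). Not NE.
(Light, Thorough, Light): Alex gets 20, best alternative 8; Bailey gets 15, best alternative 6; Casey gets 20, best alternative 2. No profitable deviation — NE.
(The remaining 1 profile has a profitable deviation by the same check.)

Pure NE: (Light, Thorough, Light)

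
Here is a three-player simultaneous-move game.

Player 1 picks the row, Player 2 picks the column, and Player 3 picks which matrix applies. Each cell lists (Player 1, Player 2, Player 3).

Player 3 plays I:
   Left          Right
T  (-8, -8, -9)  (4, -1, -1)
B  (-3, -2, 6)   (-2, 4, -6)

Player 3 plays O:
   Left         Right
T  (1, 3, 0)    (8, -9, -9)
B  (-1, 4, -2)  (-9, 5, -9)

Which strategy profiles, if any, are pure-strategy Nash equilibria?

Pure-strategy Nash equilibria: (T, Left, O); (T, Right, I)

For each strategy profile, look for a profitable unilateral deviation.
(T, Left, I): Player 1 can switch to B (-8 → -3). Not NE.
(T, Left, O): Player 1 gets 1, best alternative -1; Player 2 gets 3, best alternative -9; Player 3 gets 0, best alternative -9. No profitable deviation — NE.
(T, Right, I): Player 1 gets 4, best alternative -2; Player 2 gets -1, best alternative -8; Player 3 gets -1, best alternative -9. No profitable deviation — NE.
(T, Right, O): Player 2 can switch to Left (-9 → 3). Not NE.
(B, Left, I): Player 2 can switch to Right (-2 → 4). Not NE.
(B, Left, O): Player 1 can switch to T (-1 → 1). Not NE.
(B, Right, I): Player 1 can switch to T (-2 → 4). Not NE.
(B, Right, O): Player 1 can switch to T (-9 → 8). Not NE.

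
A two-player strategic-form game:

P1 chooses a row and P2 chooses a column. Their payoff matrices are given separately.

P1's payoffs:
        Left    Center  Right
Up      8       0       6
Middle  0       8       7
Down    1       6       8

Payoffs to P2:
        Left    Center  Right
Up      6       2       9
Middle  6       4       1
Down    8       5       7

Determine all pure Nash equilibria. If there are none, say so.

none

Check each profile: it is a Nash equilibrium iff no player can strictly gain by switching unilaterally.
(Up, Left): P2 can switch to Right (6 → 9). Not NE.
(Up, Center): P1 can switch to Middle (0 → 8). Not NE.
(Up, Right): P1 can switch to Middle (6 → 7). Not NE.
(Middle, Left): P1 can switch to Up (0 → 8). Not NE.
(Middle, Center): P2 can switch to Left (4 → 6). Not NE.
(Middle, Right): P1 can switch to Down (7 → 8). Not NE.
(Down, Left): P1 can switch to Up (1 → 8). Not NE.
(Down, Center): P1 can switch to Middle (6 → 8). Not NE.
(Down, Right): P2 can switch to Left (7 → 8). Not NE.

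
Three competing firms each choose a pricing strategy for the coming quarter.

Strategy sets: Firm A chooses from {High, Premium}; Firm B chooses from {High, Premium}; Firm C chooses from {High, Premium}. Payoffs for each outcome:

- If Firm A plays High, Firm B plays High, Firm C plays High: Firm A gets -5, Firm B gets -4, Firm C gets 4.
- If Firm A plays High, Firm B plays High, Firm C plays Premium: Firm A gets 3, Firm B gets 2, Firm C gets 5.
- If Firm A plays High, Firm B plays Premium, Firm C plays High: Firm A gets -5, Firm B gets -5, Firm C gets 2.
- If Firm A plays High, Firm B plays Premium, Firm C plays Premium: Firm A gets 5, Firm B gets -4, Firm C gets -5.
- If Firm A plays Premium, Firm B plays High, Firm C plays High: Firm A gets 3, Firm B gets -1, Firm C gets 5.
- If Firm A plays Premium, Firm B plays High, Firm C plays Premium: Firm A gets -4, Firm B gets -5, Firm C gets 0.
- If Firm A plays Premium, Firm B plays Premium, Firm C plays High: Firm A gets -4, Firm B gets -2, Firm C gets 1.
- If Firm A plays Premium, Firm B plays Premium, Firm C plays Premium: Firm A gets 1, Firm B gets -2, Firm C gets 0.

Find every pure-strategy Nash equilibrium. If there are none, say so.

Firm A against (High, High): payoffs -5, 3 → best response Premium.
Firm A against (High, Premium): payoffs 3, -4 → best response High.
Firm A against (Premium, High): payoffs -5, -4 → best response Premium.
Firm A against (Premium, Premium): payoffs 5, 1 → best response High.
Firm B against (High, High): payoffs -4, -5 → best response High.
Firm B against (High, Premium): payoffs 2, -4 → best response High.
Firm B against (Premium, High): payoffs -1, -2 → best response High.
Firm B against (Premium, Premium): payoffs -5, -2 → best response Premium.
Firm C against (High, High): payoffs 4, 5 → best response Premium.
Firm C against (High, Premium): payoffs 2, -5 → best response High.
Firm C against (Premium, High): payoffs 5, 0 → best response High.
Firm C against (Premium, Premium): payoffs 1, 0 → best response High.
Mutual best responses: (High, High, Premium); (Premium, High, High).

Pure-strategy Nash equilibria: (High, High, Premium), (Premium, High, High)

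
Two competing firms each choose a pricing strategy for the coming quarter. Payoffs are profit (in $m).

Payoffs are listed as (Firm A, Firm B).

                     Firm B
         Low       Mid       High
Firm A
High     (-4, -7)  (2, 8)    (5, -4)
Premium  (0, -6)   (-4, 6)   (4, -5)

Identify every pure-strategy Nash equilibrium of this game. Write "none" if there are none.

Firm A against Low: payoffs -4, 0 → best response Premium.
Firm A against Mid: payoffs 2, -4 → best response High.
Firm A against High: payoffs 5, 4 → best response High.
Firm B against High: payoffs -7, 8, -4 → best response Mid.
Firm B against Premium: payoffs -6, 6, -5 → best response Mid.
Mutual best responses: (High, Mid).

(High, Mid)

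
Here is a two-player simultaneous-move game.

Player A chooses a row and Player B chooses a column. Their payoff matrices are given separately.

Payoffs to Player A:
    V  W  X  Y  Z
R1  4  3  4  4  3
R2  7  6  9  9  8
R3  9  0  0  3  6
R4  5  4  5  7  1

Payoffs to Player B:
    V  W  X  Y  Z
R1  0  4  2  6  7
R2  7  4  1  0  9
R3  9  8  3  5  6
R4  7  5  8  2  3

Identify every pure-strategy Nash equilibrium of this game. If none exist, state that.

The pure Nash equilibria are (R2, Z), (R3, V).

Player A against V: payoffs 4, 7, 9, 5 → best response R3.
Player A against W: payoffs 3, 6, 0, 4 → best response R2.
Player A against X: payoffs 4, 9, 0, 5 → best response R2.
Player A against Y: payoffs 4, 9, 3, 7 → best response R2.
Player A against Z: payoffs 3, 8, 6, 1 → best response R2.
Player B against R1: payoffs 0, 4, 2, 6, 7 → best response Z.
Player B against R2: payoffs 7, 4, 1, 0, 9 → best response Z.
Player B against R3: payoffs 9, 8, 3, 5, 6 → best response V.
Player B against R4: payoffs 7, 5, 8, 2, 3 → best response X.
Mutual best responses: (R2, Z); (R3, V).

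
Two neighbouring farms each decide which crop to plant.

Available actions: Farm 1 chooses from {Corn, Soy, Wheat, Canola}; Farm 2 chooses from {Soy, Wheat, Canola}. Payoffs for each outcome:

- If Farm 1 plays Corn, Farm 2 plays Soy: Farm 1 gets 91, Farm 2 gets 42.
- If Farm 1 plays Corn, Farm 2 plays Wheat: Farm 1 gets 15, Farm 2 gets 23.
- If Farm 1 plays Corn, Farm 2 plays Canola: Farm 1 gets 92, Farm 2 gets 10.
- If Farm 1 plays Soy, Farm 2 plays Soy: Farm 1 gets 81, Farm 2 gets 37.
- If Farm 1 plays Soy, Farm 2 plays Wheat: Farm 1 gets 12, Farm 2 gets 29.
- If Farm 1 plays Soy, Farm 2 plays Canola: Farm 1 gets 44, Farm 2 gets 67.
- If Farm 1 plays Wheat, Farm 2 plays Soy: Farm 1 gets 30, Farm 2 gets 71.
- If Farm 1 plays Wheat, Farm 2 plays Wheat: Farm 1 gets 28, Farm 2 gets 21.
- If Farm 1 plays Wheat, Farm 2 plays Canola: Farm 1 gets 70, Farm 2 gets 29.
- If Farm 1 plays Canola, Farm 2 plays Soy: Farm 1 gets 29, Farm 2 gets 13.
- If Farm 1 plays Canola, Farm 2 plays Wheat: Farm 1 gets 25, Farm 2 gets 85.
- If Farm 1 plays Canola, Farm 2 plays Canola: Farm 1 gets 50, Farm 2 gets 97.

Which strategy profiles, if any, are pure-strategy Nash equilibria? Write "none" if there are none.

Pure NE: (Corn, Soy)

Mark each player's best response to every combination of opponents' strategies; a profile where every player is best-responding is a pure Nash equilibrium.
Farm 1 against Soy: payoffs 91, 81, 30, 29 → best response Corn.
Farm 1 against Wheat: payoffs 15, 12, 28, 25 → best response Wheat.
Farm 1 against Canola: payoffs 92, 44, 70, 50 → best response Corn.
Farm 2 against Corn: payoffs 42, 23, 10 → best response Soy.
Farm 2 against Soy: payoffs 37, 29, 67 → best response Canola.
Farm 2 against Wheat: payoffs 71, 21, 29 → best response Soy.
Farm 2 against Canola: payoffs 13, 85, 97 → best response Canola.
Mutual best responses: (Corn, Soy).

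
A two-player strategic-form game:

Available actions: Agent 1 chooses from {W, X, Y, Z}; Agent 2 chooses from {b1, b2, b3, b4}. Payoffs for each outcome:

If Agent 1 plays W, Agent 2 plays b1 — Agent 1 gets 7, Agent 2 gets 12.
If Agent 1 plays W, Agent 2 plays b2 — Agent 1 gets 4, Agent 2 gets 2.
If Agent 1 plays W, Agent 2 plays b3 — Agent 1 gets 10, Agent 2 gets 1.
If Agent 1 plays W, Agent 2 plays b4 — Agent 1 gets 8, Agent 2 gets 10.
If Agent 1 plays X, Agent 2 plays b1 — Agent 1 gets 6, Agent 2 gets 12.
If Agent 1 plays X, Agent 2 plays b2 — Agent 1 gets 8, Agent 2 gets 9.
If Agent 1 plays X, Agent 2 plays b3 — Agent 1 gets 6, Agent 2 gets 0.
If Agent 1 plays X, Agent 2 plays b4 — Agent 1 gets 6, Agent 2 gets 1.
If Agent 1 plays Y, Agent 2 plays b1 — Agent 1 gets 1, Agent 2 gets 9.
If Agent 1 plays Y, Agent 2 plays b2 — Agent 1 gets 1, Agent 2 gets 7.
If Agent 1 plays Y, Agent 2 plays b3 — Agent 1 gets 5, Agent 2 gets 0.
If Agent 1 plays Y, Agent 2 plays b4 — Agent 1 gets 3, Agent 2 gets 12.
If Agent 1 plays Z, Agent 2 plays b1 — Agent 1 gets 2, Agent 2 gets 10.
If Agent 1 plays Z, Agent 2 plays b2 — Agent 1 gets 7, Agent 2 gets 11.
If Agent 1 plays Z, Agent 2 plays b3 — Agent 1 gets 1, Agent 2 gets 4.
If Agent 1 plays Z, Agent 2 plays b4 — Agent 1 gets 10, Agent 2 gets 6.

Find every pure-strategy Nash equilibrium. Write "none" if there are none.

The unique pure-strategy Nash equilibrium is (W, b1).

Check each profile: it is a Nash equilibrium iff no player can strictly gain by switching unilaterally.
(W, b1): Agent 1 gets 7, best alternative 6; Agent 2 gets 12, best alternative 10. No profitable deviation — NE.
(W, b2): Agent 1 can switch to X (4 → 8). Not NE.
(W, b3): Agent 2 can switch to b1 (1 → 12). Not NE.
(W, b4): Agent 1 can switch to Z (8 → 10). Not NE.
(X, b1): Agent 1 can switch to W (6 → 7). Not NE.
(X, b2): Agent 2 can switch to b1 (9 → 12). Not NE.
(X, b3): Agent 1 can switch to W (6 → 10). Not NE.
(X, b4): Agent 1 can switch to W (6 → 8). Not NE.
(Y, b1): Agent 1 can switch to W (1 → 7). Not NE.
(The remaining 7 profiles each have a profitable deviation by the same check.)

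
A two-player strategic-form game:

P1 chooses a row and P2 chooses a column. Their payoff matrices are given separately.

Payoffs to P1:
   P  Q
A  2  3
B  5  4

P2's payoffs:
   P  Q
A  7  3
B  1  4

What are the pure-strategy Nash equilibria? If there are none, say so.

(B, Q)

For each player, find the best response to each opponent profile; mutual best responses are the pure NE.
P1 against P: payoffs 2, 5 → best response B.
P1 against Q: payoffs 3, 4 → best response B.
P2 against A: payoffs 7, 3 → best response P.
P2 against B: payoffs 1, 4 → best response Q.
Mutual best responses: (B, Q).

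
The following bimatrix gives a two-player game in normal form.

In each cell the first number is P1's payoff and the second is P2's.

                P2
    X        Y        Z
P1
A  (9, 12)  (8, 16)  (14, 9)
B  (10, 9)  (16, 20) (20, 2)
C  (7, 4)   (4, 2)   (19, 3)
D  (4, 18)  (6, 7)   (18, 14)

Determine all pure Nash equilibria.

Pure NE: (B, Y)

For each player, find the best response to each opponent profile; mutual best responses are the pure NE.
P1 against X: payoffs 9, 10, 7, 4 → best response B.
P1 against Y: payoffs 8, 16, 4, 6 → best response B.
P1 against Z: payoffs 14, 20, 19, 18 → best response B.
P2 against A: payoffs 12, 16, 9 → best response Y.
P2 against B: payoffs 9, 20, 2 → best response Y.
P2 against C: payoffs 4, 2, 3 → best response X.
P2 against D: payoffs 18, 7, 14 → best response X.
Mutual best responses: (B, Y).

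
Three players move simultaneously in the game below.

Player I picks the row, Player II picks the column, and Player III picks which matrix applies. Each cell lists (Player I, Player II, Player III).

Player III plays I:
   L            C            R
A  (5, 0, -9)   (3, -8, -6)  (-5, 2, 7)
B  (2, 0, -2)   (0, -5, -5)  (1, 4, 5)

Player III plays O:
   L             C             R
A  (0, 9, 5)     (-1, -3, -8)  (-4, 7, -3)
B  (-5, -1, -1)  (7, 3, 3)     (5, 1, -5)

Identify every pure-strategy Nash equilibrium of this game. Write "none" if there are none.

The pure Nash equilibria are (A, L, O); (B, C, O); (B, R, I).

For each player, find the best response to each opponent profile; mutual best responses are the pure NE.
Player I against (L, I): payoffs 5, 2 → best response A.
Player I against (L, O): payoffs 0, -5 → best response A.
Player I against (C, I): payoffs 3, 0 → best response A.
Player I against (C, O): payoffs -1, 7 → best response B.
Player I against (R, I): payoffs -5, 1 → best response B.
Player I against (R, O): payoffs -4, 5 → best response B.
Player II against (A, I): payoffs 0, -8, 2 → best response R.
Player II against (A, O): payoffs 9, -3, 7 → best response L.
Player II against (B, I): payoffs 0, -5, 4 → best response R.
Player II against (B, O): payoffs -1, 3, 1 → best response C.
Player III against (A, L): payoffs -9, 5 → best response O.
Player III against (A, C): payoffs -6, -8 → best response I.
Player III against (A, R): payoffs 7, -3 → best response I.
Player III against (B, L): payoffs -2, -1 → best response O.
Player III against (B, C): payoffs -5, 3 → best response O.
Player III against (B, R): payoffs 5, -5 → best response I.
Mutual best responses: (A, L, O); (B, C, O); (B, R, I).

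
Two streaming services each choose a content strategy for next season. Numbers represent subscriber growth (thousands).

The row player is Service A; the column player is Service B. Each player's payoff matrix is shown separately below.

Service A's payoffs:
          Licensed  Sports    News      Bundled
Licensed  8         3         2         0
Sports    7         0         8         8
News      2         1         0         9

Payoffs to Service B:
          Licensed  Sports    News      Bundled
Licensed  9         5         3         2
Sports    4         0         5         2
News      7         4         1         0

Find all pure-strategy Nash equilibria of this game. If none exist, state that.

For each strategy profile, look for a profitable unilateral deviation.
(Licensed, Licensed): Service A gets 8, best alternative 7; Service B gets 9, best alternative 5. No profitable deviation — NE.
(Licensed, Sports): Service B can switch to Licensed (5 → 9). Not NE.
(Licensed, News): Service A can switch to Sports (2 → 8). Not NE.
(Licensed, Bundled): Service A can switch to Sports (0 → 8). Not NE.
(Sports, Licensed): Service A can switch to Licensed (7 → 8). Not NE.
(Sports, Sports): Service A can switch to Licensed (0 → 3). Not NE.
(Sports, News): Service A gets 8, best alternative 2; Service B gets 5, best alternative 4. No profitable deviation — NE.
(Sports, Bundled): Service A can switch to News (8 → 9). Not NE.
(The remaining 4 profiles each have a profitable deviation by the same check.)

(Licensed, Licensed), (Sports, News)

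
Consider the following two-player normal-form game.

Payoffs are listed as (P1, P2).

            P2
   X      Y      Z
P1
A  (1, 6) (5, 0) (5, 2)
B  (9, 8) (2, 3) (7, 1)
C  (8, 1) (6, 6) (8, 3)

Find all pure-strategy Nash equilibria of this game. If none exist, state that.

P1 against X: payoffs 1, 9, 8 → best response B.
P1 against Y: payoffs 5, 2, 6 → best response C.
P1 against Z: payoffs 5, 7, 8 → best response C.
P2 against A: payoffs 6, 0, 2 → best response X.
P2 against B: payoffs 8, 3, 1 → best response X.
P2 against C: payoffs 1, 6, 3 → best response Y.
Mutual best responses: (B, X); (C, Y).

Pure-strategy Nash equilibria: (B, X) and (C, Y)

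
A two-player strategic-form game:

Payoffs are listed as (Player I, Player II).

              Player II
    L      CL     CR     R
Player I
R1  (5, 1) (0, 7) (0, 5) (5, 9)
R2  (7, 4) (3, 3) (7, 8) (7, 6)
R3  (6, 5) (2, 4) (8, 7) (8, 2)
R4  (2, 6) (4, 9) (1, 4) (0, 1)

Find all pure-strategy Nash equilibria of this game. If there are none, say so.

Mark each player's best response to every combination of opponents' strategies; a profile where every player is best-responding is a pure Nash equilibrium.
Player I against L: payoffs 5, 7, 6, 2 → best response R2.
Player I against CL: payoffs 0, 3, 2, 4 → best response R4.
Player I against CR: payoffs 0, 7, 8, 1 → best response R3.
Player I against R: payoffs 5, 7, 8, 0 → best response R3.
Player II against R1: payoffs 1, 7, 5, 9 → best response R.
Player II against R2: payoffs 4, 3, 8, 6 → best response CR.
Player II against R3: payoffs 5, 4, 7, 2 → best response CR.
Player II against R4: payoffs 6, 9, 4, 1 → best response CL.
Mutual best responses: (R3, CR); (R4, CL).

(R3, CR) and (R4, CL)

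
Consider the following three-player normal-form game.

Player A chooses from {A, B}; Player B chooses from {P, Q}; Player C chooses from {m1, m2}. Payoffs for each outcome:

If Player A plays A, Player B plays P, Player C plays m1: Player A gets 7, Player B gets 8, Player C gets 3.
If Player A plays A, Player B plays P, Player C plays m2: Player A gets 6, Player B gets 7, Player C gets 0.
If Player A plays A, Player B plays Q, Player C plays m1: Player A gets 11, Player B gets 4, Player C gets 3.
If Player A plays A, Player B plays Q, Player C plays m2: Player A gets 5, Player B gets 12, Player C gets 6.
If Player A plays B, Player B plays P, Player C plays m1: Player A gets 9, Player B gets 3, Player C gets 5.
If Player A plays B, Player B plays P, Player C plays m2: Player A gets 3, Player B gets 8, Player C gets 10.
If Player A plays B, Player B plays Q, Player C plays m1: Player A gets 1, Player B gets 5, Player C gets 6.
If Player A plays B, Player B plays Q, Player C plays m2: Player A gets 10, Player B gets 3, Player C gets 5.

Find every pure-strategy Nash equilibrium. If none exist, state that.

This game has no pure Nash equilibrium.

For each strategy profile, look for a profitable unilateral deviation.
(A, P, m1): Player A can switch to B (7 → 9). Not NE.
(A, P, m2): Player B can switch to Q (7 → 12). Not NE.
(A, Q, m1): Player B can switch to P (4 → 8). Not NE.
(A, Q, m2): Player A can switch to B (5 → 10). Not NE.
(B, P, m1): Player B can switch to Q (3 → 5). Not NE.
(B, P, m2): Player A can switch to A (3 → 6). Not NE.
(B, Q, m1): Player A can switch to A (1 → 11). Not NE.
(B, Q, m2): Player B can switch to P (3 → 8). Not NE.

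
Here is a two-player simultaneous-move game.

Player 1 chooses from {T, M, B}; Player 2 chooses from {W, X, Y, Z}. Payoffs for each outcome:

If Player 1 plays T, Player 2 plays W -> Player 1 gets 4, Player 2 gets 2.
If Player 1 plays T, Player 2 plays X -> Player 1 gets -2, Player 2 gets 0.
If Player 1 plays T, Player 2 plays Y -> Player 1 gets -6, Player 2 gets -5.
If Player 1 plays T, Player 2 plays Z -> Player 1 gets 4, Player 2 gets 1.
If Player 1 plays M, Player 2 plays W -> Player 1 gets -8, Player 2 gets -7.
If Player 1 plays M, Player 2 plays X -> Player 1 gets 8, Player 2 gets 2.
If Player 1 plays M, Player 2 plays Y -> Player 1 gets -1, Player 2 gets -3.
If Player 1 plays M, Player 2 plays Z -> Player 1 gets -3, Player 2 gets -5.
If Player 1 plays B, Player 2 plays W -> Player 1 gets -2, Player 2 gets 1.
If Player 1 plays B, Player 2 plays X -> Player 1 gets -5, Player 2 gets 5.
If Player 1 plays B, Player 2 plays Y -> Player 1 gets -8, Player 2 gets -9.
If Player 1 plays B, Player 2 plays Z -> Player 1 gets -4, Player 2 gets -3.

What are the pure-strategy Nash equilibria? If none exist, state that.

(T, W), (M, X)

Check each profile: it is a Nash equilibrium iff no player can strictly gain by switching unilaterally.
(T, W): Player 1 gets 4, best alternative -2; Player 2 gets 2, best alternative 1. No profitable deviation — NE.
(T, X): Player 1 can switch to M (-2 → 8). Not NE.
(T, Y): Player 1 can switch to M (-6 → -1). Not NE.
(T, Z): Player 2 can switch to W (1 → 2). Not NE.
(M, W): Player 1 can switch to T (-8 → 4). Not NE.
(M, X): Player 1 gets 8, best alternative -2; Player 2 gets 2, best alternative -3. No profitable deviation — NE.
(M, Y): Player 2 can switch to X (-3 → 2). Not NE.
(M, Z): Player 1 can switch to T (-3 → 4). Not NE.
(The remaining 4 profiles each have a profitable deviation by the same check.)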